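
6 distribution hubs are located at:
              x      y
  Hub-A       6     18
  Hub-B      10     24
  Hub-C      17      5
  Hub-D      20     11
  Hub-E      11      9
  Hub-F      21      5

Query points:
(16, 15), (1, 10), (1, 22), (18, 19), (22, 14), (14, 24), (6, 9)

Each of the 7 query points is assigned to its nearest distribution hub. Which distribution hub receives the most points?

(16, 15) — d² to each: Hub-A:109, Hub-B:117, Hub-C:101, Hub-D:32, Hub-E:61, Hub-F:125 → nearest is Hub-D
(1, 10) — d² to each: Hub-A:89, Hub-B:277, Hub-C:281, Hub-D:362, Hub-E:101, Hub-F:425 → nearest is Hub-A
(1, 22) — d² to each: Hub-A:41, Hub-B:85, Hub-C:545, Hub-D:482, Hub-E:269, Hub-F:689 → nearest is Hub-A
(18, 19) — d² to each: Hub-A:145, Hub-B:89, Hub-C:197, Hub-D:68, Hub-E:149, Hub-F:205 → nearest is Hub-D
(22, 14) — d² to each: Hub-A:272, Hub-B:244, Hub-C:106, Hub-D:13, Hub-E:146, Hub-F:82 → nearest is Hub-D
(14, 24) — d² to each: Hub-A:100, Hub-B:16, Hub-C:370, Hub-D:205, Hub-E:234, Hub-F:410 → nearest is Hub-B
(6, 9) — d² to each: Hub-A:81, Hub-B:241, Hub-C:137, Hub-D:200, Hub-E:25, Hub-F:241 → nearest is Hub-E
Tally — Hub-A:2, Hub-B:1, Hub-D:3, Hub-E:1. Hub-D captures the most (3).

Hub-D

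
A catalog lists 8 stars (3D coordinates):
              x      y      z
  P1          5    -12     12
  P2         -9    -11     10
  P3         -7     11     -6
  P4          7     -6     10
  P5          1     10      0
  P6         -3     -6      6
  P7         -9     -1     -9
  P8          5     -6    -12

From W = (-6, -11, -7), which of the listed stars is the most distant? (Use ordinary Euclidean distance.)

P5

Since √ is increasing, it suffices to compare squared distances:
|WP1|² = 121 + 1 + 361 = 483
|WP2|² = 9 + 0 + 289 = 298
|WP3|² = 1 + 484 + 1 = 486
|WP4|² = 169 + 25 + 289 = 483
|WP5|² = 49 + 441 + 49 = 539
|WP6|² = 9 + 25 + 169 = 203
|WP7|² = 9 + 100 + 4 = 113
|WP8|² = 121 + 25 + 25 = 171
The largest is to P5.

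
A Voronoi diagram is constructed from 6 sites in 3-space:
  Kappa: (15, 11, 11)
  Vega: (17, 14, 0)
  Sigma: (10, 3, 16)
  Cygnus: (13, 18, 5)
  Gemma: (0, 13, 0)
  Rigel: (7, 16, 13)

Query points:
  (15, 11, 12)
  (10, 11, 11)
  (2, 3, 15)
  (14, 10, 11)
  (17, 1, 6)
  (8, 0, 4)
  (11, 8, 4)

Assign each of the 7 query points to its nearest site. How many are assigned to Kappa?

5

(15, 11, 12) — d² to each: Kappa:1, Vega:157, Sigma:105, Cygnus:102, Gemma:373, Rigel:90 → nearest is Kappa
(10, 11, 11) — d² to each: Kappa:25, Vega:179, Sigma:89, Cygnus:94, Gemma:225, Rigel:38 → nearest is Kappa
(2, 3, 15) — d² to each: Kappa:249, Vega:571, Sigma:65, Cygnus:446, Gemma:329, Rigel:198 → nearest is Sigma
(14, 10, 11) — d² to each: Kappa:2, Vega:146, Sigma:90, Cygnus:101, Gemma:326, Rigel:89 → nearest is Kappa
(17, 1, 6) — d² to each: Kappa:129, Vega:205, Sigma:153, Cygnus:306, Gemma:469, Rigel:374 → nearest is Kappa
(8, 0, 4) — d² to each: Kappa:219, Vega:293, Sigma:157, Cygnus:350, Gemma:249, Rigel:338 → nearest is Sigma
(11, 8, 4) — d² to each: Kappa:74, Vega:88, Sigma:170, Cygnus:105, Gemma:162, Rigel:161 → nearest is Kappa
5 of the 7 points have Kappa as nearest.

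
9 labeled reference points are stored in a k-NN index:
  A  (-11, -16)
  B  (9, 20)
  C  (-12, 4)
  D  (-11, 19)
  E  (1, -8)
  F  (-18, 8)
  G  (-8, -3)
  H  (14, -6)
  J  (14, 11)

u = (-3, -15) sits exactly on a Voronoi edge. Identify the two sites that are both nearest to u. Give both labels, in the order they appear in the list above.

Squared distances from u to each site:
|uA|² = (-3−(-11))² + (-15−(-16))² = 64 + 1 = 65
|uB|² = (-3−9)² + (-15−20)² = 144 + 1225 = 1369
|uC|² = (-3−(-12))² + (-15−4)² = 81 + 361 = 442
|uD|² = (-3−(-11))² + (-15−19)² = 64 + 1156 = 1220
|uE|² = (-3−1)² + (-15−(-8))² = 16 + 49 = 65
|uF|² = (-3−(-18))² + (-15−8)² = 225 + 529 = 754
|uG|² = (-3−(-8))² + (-15−(-3))² = 25 + 144 = 169
|uH|² = (-3−14)² + (-15−(-6))² = 289 + 81 = 370
|uJ|² = (-3−14)² + (-15−11)² = 289 + 676 = 965
u is equidistant from A and E (both at squared distance 65), and every other site is strictly farther — so u lies on the A–E Voronoi edge.

A and E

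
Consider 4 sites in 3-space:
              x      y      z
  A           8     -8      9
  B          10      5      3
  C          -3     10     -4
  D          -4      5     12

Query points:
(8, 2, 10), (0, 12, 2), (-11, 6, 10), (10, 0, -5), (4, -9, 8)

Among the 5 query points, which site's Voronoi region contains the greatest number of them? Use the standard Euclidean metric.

B

(8, 2, 10) — d² to each: A:101, B:62, C:381, D:157 → nearest is B
(0, 12, 2) — d² to each: A:513, B:150, C:49, D:165 → nearest is C
(-11, 6, 10) — d² to each: A:558, B:491, C:276, D:54 → nearest is D
(10, 0, -5) — d² to each: A:264, B:89, C:270, D:510 → nearest is B
(4, -9, 8) — d² to each: A:18, B:257, C:554, D:276 → nearest is A
Tally — A:1, B:2, C:1, D:1. B captures the most (2).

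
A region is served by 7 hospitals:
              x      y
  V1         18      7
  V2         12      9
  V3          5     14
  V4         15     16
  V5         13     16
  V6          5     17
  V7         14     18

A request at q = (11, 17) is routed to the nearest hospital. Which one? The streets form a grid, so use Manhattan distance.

V5

d(q,V1) = |11−18| + |17−7| = 7 + 10 = 17
d(q,V2) = |11−12| + |17−9| = 1 + 8 = 9
d(q,V3) = |11−5| + |17−14| = 6 + 3 = 9
d(q,V4) = |11−15| + |17−16| = 4 + 1 = 5
d(q,V5) = |11−13| + |17−16| = 2 + 1 = 3
d(q,V6) = |11−5| + |17−17| = 6 + 0 = 6
d(q,V7) = |11−14| + |17−18| = 3 + 1 = 4
Minimum is at V5.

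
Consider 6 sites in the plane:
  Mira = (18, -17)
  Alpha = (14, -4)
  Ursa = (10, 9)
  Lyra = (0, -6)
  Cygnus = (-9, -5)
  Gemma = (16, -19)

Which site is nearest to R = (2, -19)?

Compare squared distances (the ordering matches that of the actual distances):
d²(R, Mira) = (2−18)² + (-19−(-17))² = 256 + 4 = 260
d²(R, Alpha) = (2−14)² + (-19−(-4))² = 144 + 225 = 369
d²(R, Ursa) = (2−10)² + (-19−9)² = 64 + 784 = 848
d²(R, Lyra) = (2−0)² + (-19−(-6))² = 4 + 169 = 173
d²(R, Cygnus) = (2−(-9))² + (-19−(-5))² = 121 + 196 = 317
d²(R, Gemma) = (2−16)² + (-19−(-19))² = 196 + 0 = 196
The smallest is to Lyra, so R lies in the Voronoi region of Lyra.

Lyra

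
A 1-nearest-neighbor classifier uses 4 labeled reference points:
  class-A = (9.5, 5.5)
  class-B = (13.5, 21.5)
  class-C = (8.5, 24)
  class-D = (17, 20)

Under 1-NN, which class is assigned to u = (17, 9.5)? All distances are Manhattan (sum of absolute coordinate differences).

d(u, class-A) = |17−9.5| + |9.5−5.5| = 7.5 + 4 = 11.5
d(u, class-B) = |17−13.5| + |9.5−21.5| = 3.5 + 12 = 15.5
d(u, class-C) = |17−8.5| + |9.5−24| = 8.5 + 14.5 = 23
d(u, class-D) = |17−17| + |9.5−20| = 0 + 10.5 = 10.5
class-D is nearest.

class-D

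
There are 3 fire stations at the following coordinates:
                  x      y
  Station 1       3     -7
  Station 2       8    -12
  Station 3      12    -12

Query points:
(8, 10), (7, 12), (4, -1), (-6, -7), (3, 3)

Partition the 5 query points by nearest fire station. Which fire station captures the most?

(8, 10) — d² to each: Station 1:314, Station 2:484, Station 3:500 → nearest is Station 1
(7, 12) — d² to each: Station 1:377, Station 2:577, Station 3:601 → nearest is Station 1
(4, -1) — d² to each: Station 1:37, Station 2:137, Station 3:185 → nearest is Station 1
(-6, -7) — d² to each: Station 1:81, Station 2:221, Station 3:349 → nearest is Station 1
(3, 3) — d² to each: Station 1:100, Station 2:250, Station 3:306 → nearest is Station 1
Tally — Station 1:5. Station 1 captures the most (5).

Station 1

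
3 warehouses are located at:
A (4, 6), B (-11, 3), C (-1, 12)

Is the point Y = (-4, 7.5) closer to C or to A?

Compare squared distances:
|YC|² = (-4−(-1))² + (7.5−12)² = 9 + 20.25 = 29.25
|YA|² = (-4−4)² + (7.5−6)² = 64 + 2.25 = 66.25
29.25 < 66.25, so C is closer.

C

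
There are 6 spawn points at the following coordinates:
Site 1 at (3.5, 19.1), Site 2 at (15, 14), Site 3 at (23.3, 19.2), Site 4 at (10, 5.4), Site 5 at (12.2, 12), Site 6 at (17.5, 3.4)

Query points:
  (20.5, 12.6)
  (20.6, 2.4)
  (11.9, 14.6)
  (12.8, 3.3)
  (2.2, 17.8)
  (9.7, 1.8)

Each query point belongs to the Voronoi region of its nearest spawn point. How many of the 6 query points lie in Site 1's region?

(20.5, 12.6) — d² to each: Site 1:331.25, Site 2:32.21, Site 3:51.4, Site 4:162.09, Site 5:69.25, Site 6:93.64 → nearest is Site 2
(20.6, 2.4) — d² to each: Site 1:571.3, Site 2:165.92, Site 3:289.53, Site 4:121.36, Site 5:162.72, Site 6:10.61 → nearest is Site 6
(11.9, 14.6) — d² to each: Site 1:90.81, Site 2:9.97, Site 3:151.12, Site 4:88.25, Site 5:6.85, Site 6:156.8 → nearest is Site 5
(12.8, 3.3) — d² to each: Site 1:336.13, Site 2:119.33, Site 3:363.06, Site 4:12.25, Site 5:76.05, Site 6:22.1 → nearest is Site 4
(2.2, 17.8) — d² to each: Site 1:3.38, Site 2:178.28, Site 3:447.17, Site 4:214.6, Site 5:133.64, Site 6:441.45 → nearest is Site 1
(9.7, 1.8) — d² to each: Site 1:337.73, Site 2:176.93, Site 3:487.72, Site 4:13.05, Site 5:110.29, Site 6:63.4 → nearest is Site 4
1 of the 6 points has Site 1 as nearest.

1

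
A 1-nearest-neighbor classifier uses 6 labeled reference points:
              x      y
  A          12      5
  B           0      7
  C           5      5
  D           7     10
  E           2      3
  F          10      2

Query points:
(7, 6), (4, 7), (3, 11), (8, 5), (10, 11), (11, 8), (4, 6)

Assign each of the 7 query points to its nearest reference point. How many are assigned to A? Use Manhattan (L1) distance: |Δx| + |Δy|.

(7, 6) — d to each: A:6, B:8, C:3, D:4, E:8, F:7 → nearest is C
(4, 7) — d to each: A:10, B:4, C:3, D:6, E:6, F:11 → nearest is C
(3, 11) — d to each: A:15, B:7, C:8, D:5, E:9, F:16 → nearest is D
(8, 5) — d to each: A:4, B:10, C:3, D:6, E:8, F:5 → nearest is C
(10, 11) — d to each: A:8, B:14, C:11, D:4, E:16, F:9 → nearest is D
(11, 8) — d to each: A:4, B:12, C:9, D:6, E:14, F:7 → nearest is A
(4, 6) — d to each: A:9, B:5, C:2, D:7, E:5, F:10 → nearest is C
1 of the 7 points has A as nearest.

1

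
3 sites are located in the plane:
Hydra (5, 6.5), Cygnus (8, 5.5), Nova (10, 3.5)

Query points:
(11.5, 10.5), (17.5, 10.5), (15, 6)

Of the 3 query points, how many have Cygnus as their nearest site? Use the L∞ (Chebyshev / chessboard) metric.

(11.5, 10.5) — d to each: Hydra:6.5, Cygnus:5, Nova:7 → nearest is Cygnus
(17.5, 10.5) — d to each: Hydra:12.5, Cygnus:9.5, Nova:7.5 → nearest is Nova
(15, 6) — d to each: Hydra:10, Cygnus:7, Nova:5 → nearest is Nova
1 of the 3 points has Cygnus as nearest.

1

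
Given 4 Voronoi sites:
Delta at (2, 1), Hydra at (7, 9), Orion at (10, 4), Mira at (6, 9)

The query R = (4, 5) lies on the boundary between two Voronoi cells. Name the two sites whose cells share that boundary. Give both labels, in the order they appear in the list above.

Delta and Mira

Squared distances from R to each site:
d²(R, Delta) = (4−2)² + (5−1)² = 4 + 16 = 20
d²(R, Hydra) = (4−7)² + (5−9)² = 9 + 16 = 25
d²(R, Orion) = (4−10)² + (5−4)² = 36 + 1 = 37
d²(R, Mira) = (4−6)² + (5−9)² = 4 + 16 = 20
R is equidistant from Delta and Mira (both at squared distance 20), and every other site is strictly farther — so R lies on the Delta–Mira Voronoi edge.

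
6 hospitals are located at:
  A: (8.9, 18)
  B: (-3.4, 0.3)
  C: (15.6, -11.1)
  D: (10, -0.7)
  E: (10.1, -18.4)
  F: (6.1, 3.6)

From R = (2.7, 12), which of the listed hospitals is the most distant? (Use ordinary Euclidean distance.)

E

Since √ is increasing, it suffices to compare squared distances:
|RA|² = (2.7−8.9)² + (12−18)² = 38.44 + 36 = 74.44
|RB|² = (2.7−(-3.4))² + (12−0.3)² = 37.21 + 136.89 = 174.1
|RC|² = (2.7−15.6)² + (12−(-11.1))² = 166.41 + 533.61 = 700.02
|RD|² = (2.7−10)² + (12−(-0.7))² = 53.29 + 161.29 = 214.58
|RE|² = (2.7−10.1)² + (12−(-18.4))² = 54.76 + 924.16 = 978.92
|RF|² = (2.7−6.1)² + (12−3.6)² = 11.56 + 70.56 = 82.12
The largest is to E.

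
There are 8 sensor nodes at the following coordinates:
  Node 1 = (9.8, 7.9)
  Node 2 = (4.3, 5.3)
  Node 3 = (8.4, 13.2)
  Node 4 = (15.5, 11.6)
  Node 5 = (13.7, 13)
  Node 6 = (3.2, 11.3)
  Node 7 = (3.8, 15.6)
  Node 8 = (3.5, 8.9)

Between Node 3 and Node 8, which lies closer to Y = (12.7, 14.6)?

Node 3

Compare squared distances:
d²(Y, Node 3) = (12.7−8.4)² + (14.6−13.2)² = 18.49 + 1.96 = 20.45
d²(Y, Node 8) = (12.7−3.5)² + (14.6−8.9)² = 84.64 + 32.49 = 117.13
20.45 < 117.13, so Node 3 is closer.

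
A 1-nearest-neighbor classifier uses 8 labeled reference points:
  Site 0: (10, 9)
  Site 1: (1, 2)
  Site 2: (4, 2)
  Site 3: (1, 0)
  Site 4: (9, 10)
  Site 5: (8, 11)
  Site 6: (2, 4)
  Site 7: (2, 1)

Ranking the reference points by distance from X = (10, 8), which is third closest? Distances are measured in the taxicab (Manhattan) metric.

Site 5

d(X, Site 0) = 0 + 1 = 1
d(X, Site 1) = 9 + 6 = 15
d(X, Site 2) = 6 + 6 = 12
d(X, Site 3) = 9 + 8 = 17
d(X, Site 4) = 1 + 2 = 3
d(X, Site 5) = 2 + 3 = 5
d(X, Site 6) = 8 + 4 = 12
d(X, Site 7) = 8 + 7 = 15
Sorted ascending: Site 0, Site 4, Site 5, Site 2, … — the third-nearest is Site 5.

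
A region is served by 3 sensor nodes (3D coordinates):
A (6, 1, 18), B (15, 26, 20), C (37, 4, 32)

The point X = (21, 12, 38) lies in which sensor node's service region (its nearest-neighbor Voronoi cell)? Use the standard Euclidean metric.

Squared Euclidean distances:
|XA|² = 225 + 121 + 400 = 746
|XB|² = 36 + 196 + 324 = 556
|XC|² = 256 + 64 + 36 = 356
Minimum is at C.

C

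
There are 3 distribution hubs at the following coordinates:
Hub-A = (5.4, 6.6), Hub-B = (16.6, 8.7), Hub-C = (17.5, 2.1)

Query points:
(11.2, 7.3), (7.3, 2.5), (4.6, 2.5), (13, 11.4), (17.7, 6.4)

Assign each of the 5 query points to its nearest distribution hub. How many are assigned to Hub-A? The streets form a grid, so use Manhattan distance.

(11.2, 7.3) — d to each: Hub-A:6.5, Hub-B:6.8, Hub-C:11.5 → nearest is Hub-A
(7.3, 2.5) — d to each: Hub-A:6, Hub-B:15.5, Hub-C:10.6 → nearest is Hub-A
(4.6, 2.5) — d to each: Hub-A:4.9, Hub-B:18.2, Hub-C:13.3 → nearest is Hub-A
(13, 11.4) — d to each: Hub-A:12.4, Hub-B:6.3, Hub-C:13.8 → nearest is Hub-B
(17.7, 6.4) — d to each: Hub-A:12.5, Hub-B:3.4, Hub-C:4.5 → nearest is Hub-B
3 of the 5 points have Hub-A as nearest.

3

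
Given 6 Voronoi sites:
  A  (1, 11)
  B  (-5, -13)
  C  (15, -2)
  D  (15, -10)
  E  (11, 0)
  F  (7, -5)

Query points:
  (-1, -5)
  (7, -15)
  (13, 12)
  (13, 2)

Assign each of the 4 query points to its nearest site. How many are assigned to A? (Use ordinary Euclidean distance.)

(-1, -5) — d² to each: A:260, B:80, C:265, D:281, E:169, F:64 → nearest is F
(7, -15) — d² to each: A:712, B:148, C:233, D:89, E:241, F:100 → nearest is D
(13, 12) — d² to each: A:145, B:949, C:200, D:488, E:148, F:325 → nearest is A
(13, 2) — d² to each: A:225, B:549, C:20, D:148, E:8, F:85 → nearest is E
1 of the 4 points has A as nearest.

1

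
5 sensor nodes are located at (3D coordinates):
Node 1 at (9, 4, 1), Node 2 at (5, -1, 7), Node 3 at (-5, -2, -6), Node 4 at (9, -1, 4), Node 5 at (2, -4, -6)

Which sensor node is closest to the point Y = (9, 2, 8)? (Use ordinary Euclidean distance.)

Since √ is increasing, it suffices to compare squared distances:
d²(Y, Node 1) = (9−9)² + (2−4)² + (8−1)² = 0 + 4 + 49 = 53
d²(Y, Node 2) = (9−5)² + (2−(-1))² + (8−7)² = 16 + 9 + 1 = 26
d²(Y, Node 3) = (9−(-5))² + (2−(-2))² + (8−(-6))² = 196 + 16 + 196 = 408
d²(Y, Node 4) = (9−9)² + (2−(-1))² + (8−4)² = 0 + 9 + 16 = 25
d²(Y, Node 5) = (9−2)² + (2−(-4))² + (8−(-6))² = 49 + 36 + 196 = 281
Node 4 is nearest.

Node 4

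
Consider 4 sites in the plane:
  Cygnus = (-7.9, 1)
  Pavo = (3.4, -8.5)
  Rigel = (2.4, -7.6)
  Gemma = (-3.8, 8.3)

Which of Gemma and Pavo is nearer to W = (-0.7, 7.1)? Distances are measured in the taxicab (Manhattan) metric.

d(W, Gemma) = |-0.7−(-3.8)| + |7.1−8.3| = 3.1 + 1.2 = 4.3
d(W, Pavo) = |-0.7−3.4| + |7.1−(-8.5)| = 4.1 + 15.6 = 19.7
4.3 < 19.7, so Gemma is closer.

Gemma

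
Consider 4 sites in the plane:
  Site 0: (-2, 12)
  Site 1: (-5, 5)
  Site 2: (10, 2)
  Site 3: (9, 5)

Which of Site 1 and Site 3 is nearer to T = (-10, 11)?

Compare squared distances:
d²(T, Site 1) = (-10−(-5))² + (11−5)² = 25 + 36 = 61
d²(T, Site 3) = (-10−9)² + (11−5)² = 361 + 36 = 397
61 < 397, so Site 1 is closer.

Site 1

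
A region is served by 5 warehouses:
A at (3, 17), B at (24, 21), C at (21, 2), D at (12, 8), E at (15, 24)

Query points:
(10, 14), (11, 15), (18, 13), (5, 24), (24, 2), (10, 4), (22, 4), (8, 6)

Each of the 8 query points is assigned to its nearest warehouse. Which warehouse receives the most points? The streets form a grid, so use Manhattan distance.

D

(10, 14) — d to each: A:10, B:21, C:23, D:8, E:15 → nearest is D
(11, 15) — d to each: A:10, B:19, C:23, D:8, E:13 → nearest is D
(18, 13) — d to each: A:19, B:14, C:14, D:11, E:14 → nearest is D
(5, 24) — d to each: A:9, B:22, C:38, D:23, E:10 → nearest is A
(24, 2) — d to each: A:36, B:19, C:3, D:18, E:31 → nearest is C
(10, 4) — d to each: A:20, B:31, C:13, D:6, E:25 → nearest is D
(22, 4) — d to each: A:32, B:19, C:3, D:14, E:27 → nearest is C
(8, 6) — d to each: A:16, B:31, C:17, D:6, E:25 → nearest is D
Tally — A:1, C:2, D:5. D captures the most (5).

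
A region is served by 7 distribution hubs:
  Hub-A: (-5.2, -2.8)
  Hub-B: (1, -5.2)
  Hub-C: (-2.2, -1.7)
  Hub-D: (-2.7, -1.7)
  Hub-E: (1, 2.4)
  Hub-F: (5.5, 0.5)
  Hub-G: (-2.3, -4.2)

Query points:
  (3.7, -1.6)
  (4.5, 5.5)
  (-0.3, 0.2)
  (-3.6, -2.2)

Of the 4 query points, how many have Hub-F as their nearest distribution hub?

1

(3.7, -1.6) — d² to each: Hub-A:80.65, Hub-B:20.25, Hub-C:34.82, Hub-D:40.97, Hub-E:23.29, Hub-F:7.65, Hub-G:42.76 → nearest is Hub-F
(4.5, 5.5) — d² to each: Hub-A:162.98, Hub-B:126.74, Hub-C:96.73, Hub-D:103.68, Hub-E:21.86, Hub-F:26, Hub-G:140.33 → nearest is Hub-E
(-0.3, 0.2) — d² to each: Hub-A:33.01, Hub-B:30.85, Hub-C:7.22, Hub-D:9.37, Hub-E:6.53, Hub-F:33.73, Hub-G:23.36 → nearest is Hub-E
(-3.6, -2.2) — d² to each: Hub-A:2.92, Hub-B:30.16, Hub-C:2.21, Hub-D:1.06, Hub-E:42.32, Hub-F:90.1, Hub-G:5.69 → nearest is Hub-D
1 of the 4 points has Hub-F as nearest.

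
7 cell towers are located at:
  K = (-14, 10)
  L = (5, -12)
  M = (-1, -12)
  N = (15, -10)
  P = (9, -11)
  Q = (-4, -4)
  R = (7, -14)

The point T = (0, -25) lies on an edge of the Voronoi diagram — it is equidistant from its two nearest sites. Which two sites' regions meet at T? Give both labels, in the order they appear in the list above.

M and R

Squared distances from T to each site:
|TK|² = (0−(-14))² + (-25−10)² = 196 + 1225 = 1421
|TL|² = (0−5)² + (-25−(-12))² = 25 + 169 = 194
|TM|² = (0−(-1))² + (-25−(-12))² = 1 + 169 = 170
|TN|² = (0−15)² + (-25−(-10))² = 225 + 225 = 450
|TP|² = (0−9)² + (-25−(-11))² = 81 + 196 = 277
|TQ|² = (0−(-4))² + (-25−(-4))² = 16 + 441 = 457
|TR|² = (0−7)² + (-25−(-14))² = 49 + 121 = 170
T is equidistant from M and R (both at squared distance 170), and every other site is strictly farther — so T lies on the M–R Voronoi edge.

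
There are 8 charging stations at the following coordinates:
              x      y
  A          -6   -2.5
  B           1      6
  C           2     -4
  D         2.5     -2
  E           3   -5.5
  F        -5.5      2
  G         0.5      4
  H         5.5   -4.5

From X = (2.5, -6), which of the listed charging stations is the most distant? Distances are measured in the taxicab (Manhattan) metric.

F

d(X,A) = 8.5 + 3.5 = 12
d(X,B) = 1.5 + 12 = 13.5
d(X,C) = 0.5 + 2 = 2.5
d(X,D) = 0 + 4 = 4
d(X,E) = 0.5 + 0.5 = 1
d(X,F) = 8 + 8 = 16
d(X,G) = 2 + 10 = 12
d(X,H) = 3 + 1.5 = 4.5
The largest is to F.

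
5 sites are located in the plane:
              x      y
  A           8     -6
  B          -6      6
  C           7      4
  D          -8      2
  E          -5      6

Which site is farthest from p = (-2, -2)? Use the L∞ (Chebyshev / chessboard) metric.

d(p,A) = max(10, 4) = 10
d(p,B) = max(4, 8) = 8
d(p,C) = max(9, 6) = 9
d(p,D) = max(6, 4) = 6
d(p,E) = max(3, 8) = 8
The largest is to A.

A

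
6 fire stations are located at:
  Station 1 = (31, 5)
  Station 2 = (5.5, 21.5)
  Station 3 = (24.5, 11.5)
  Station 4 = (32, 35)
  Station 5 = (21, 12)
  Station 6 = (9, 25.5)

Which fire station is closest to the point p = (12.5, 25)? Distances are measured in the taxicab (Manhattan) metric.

d(p, Station 1) = |12.5−31| + |25−5| = 18.5 + 20 = 38.5
d(p, Station 2) = |12.5−5.5| + |25−21.5| = 7 + 3.5 = 10.5
d(p, Station 3) = |12.5−24.5| + |25−11.5| = 12 + 13.5 = 25.5
d(p, Station 4) = |12.5−32| + |25−35| = 19.5 + 10 = 29.5
d(p, Station 5) = |12.5−21| + |25−12| = 8.5 + 13 = 21.5
d(p, Station 6) = |12.5−9| + |25−25.5| = 3.5 + 0.5 = 4
Station 6 is nearest.

Station 6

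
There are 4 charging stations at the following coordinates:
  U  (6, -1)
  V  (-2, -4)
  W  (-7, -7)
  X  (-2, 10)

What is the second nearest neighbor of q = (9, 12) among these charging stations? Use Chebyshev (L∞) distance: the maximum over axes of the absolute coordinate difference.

U

d(q,U) = max(3, 13) = 13
d(q,V) = max(11, 16) = 16
d(q,W) = max(16, 19) = 19
d(q,X) = max(11, 2) = 11
Sorted ascending: X, U, V, … — the second-nearest is U.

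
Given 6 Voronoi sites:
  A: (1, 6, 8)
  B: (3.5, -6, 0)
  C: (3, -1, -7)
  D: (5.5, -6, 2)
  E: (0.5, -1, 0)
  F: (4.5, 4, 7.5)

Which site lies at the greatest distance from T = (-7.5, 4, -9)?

F

Squared Euclidean distances:
|TA|² = (-7.5−1)² + (4−6)² + (-9−8)² = 72.25 + 4 + 289 = 365.25
|TB|² = (-7.5−3.5)² + (4−(-6))² + (-9−0)² = 121 + 100 + 81 = 302
|TC|² = (-7.5−3)² + (4−(-1))² + (-9−(-7))² = 110.25 + 25 + 4 = 139.25
|TD|² = (-7.5−5.5)² + (4−(-6))² + (-9−2)² = 169 + 100 + 121 = 390
|TE|² = (-7.5−0.5)² + (4−(-1))² + (-9−0)² = 64 + 25 + 81 = 170
|TF|² = (-7.5−4.5)² + (4−4)² + (-9−7.5)² = 144 + 0 + 272.25 = 416.25
The largest is to F.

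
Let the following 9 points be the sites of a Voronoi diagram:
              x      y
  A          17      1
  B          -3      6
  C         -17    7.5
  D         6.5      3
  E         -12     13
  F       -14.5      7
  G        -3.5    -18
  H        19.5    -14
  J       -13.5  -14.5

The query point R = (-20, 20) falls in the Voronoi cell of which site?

E

Squared Euclidean distances:
|RA|² = 1369 + 361 = 1730
|RB|² = 289 + 196 = 485
|RC|² = 9 + 156.25 = 165.25
|RD|² = 702.25 + 289 = 991.25
|RE|² = 64 + 49 = 113
|RF|² = 30.25 + 169 = 199.25
|RG|² = 272.25 + 1444 = 1716.25
|RH|² = 1560.25 + 1156 = 2716.25
|RJ|² = 42.25 + 1190.25 = 1232.5
Minimum is at E.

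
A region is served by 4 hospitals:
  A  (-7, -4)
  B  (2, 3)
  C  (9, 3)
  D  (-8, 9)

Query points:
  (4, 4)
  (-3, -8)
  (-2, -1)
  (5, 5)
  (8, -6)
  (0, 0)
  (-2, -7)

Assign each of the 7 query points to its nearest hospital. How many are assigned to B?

(4, 4) — d² to each: A:185, B:5, C:26, D:169 → nearest is B
(-3, -8) — d² to each: A:32, B:146, C:265, D:314 → nearest is A
(-2, -1) — d² to each: A:34, B:32, C:137, D:136 → nearest is B
(5, 5) — d² to each: A:225, B:13, C:20, D:185 → nearest is B
(8, -6) — d² to each: A:229, B:117, C:82, D:481 → nearest is C
(0, 0) — d² to each: A:65, B:13, C:90, D:145 → nearest is B
(-2, -7) — d² to each: A:34, B:116, C:221, D:292 → nearest is A
4 of the 7 points have B as nearest.

4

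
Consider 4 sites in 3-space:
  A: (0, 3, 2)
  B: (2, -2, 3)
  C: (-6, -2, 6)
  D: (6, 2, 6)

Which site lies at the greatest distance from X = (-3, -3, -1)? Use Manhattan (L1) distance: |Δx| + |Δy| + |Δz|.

D

d(X,A) = |-3−0| + |-3−3| + |-1−2| = 3 + 6 + 3 = 12
d(X,B) = |-3−2| + |-3−(-2)| + |-1−3| = 5 + 1 + 4 = 10
d(X,C) = |-3−(-6)| + |-3−(-2)| + |-1−6| = 3 + 1 + 7 = 11
d(X,D) = |-3−6| + |-3−2| + |-1−6| = 9 + 5 + 7 = 21
The largest is to D.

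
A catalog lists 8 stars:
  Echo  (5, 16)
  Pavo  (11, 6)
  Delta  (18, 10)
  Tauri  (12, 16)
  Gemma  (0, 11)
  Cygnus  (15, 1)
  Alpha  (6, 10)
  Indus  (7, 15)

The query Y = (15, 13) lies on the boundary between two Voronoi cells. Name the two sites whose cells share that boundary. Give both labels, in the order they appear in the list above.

Squared distances from Y to each site:
d²(Y, Echo) = 100 + 9 = 109
d²(Y, Pavo) = 16 + 49 = 65
d²(Y, Delta) = 9 + 9 = 18
d²(Y, Tauri) = 9 + 9 = 18
d²(Y, Gemma) = 225 + 4 = 229
d²(Y, Cygnus) = 0 + 144 = 144
d²(Y, Alpha) = 81 + 9 = 90
d²(Y, Indus) = 64 + 4 = 68
Y is equidistant from Delta and Tauri (both at squared distance 18), and every other site is strictly farther — so Y lies on the Delta–Tauri Voronoi edge.

Delta and Tauri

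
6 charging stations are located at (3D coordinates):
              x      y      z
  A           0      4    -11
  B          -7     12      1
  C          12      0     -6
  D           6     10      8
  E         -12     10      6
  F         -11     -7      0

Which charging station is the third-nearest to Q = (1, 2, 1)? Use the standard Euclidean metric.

Since √ is increasing, it suffices to compare squared distances:
|QA|² = (1−0)² + (2−4)² + (1−(-11))² = 1 + 4 + 144 = 149
|QB|² = (1−(-7))² + (2−12)² + (1−1)² = 64 + 100 + 0 = 164
|QC|² = (1−12)² + (2−0)² + (1−(-6))² = 121 + 4 + 49 = 174
|QD|² = (1−6)² + (2−10)² + (1−8)² = 25 + 64 + 49 = 138
|QE|² = (1−(-12))² + (2−10)² + (1−6)² = 169 + 64 + 25 = 258
|QF|² = (1−(-11))² + (2−(-7))² + (1−0)² = 144 + 81 + 1 = 226
Sorted ascending: D, A, B, C, … — the third-nearest is B.

B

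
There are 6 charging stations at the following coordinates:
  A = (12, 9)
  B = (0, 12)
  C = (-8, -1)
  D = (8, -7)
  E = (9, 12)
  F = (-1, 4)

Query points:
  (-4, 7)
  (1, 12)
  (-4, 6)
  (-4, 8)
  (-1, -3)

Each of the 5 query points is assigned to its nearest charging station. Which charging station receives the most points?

(-4, 7) — d² to each: A:260, B:41, C:80, D:340, E:194, F:18 → nearest is F
(1, 12) — d² to each: A:130, B:1, C:250, D:410, E:64, F:68 → nearest is B
(-4, 6) — d² to each: A:265, B:52, C:65, D:313, E:205, F:13 → nearest is F
(-4, 8) — d² to each: A:257, B:32, C:97, D:369, E:185, F:25 → nearest is F
(-1, -3) — d² to each: A:313, B:226, C:53, D:97, E:325, F:49 → nearest is F
Tally — B:1, F:4. F captures the most (4).

F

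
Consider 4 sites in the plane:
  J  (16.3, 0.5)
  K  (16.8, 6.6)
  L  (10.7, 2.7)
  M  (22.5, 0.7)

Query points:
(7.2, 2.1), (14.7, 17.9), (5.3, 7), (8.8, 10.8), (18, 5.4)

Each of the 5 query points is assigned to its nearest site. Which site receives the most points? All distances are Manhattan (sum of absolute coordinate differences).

(7.2, 2.1) — d to each: J:10.7, K:14.1, L:4.1, M:16.7 → nearest is L
(14.7, 17.9) — d to each: J:19, K:13.4, L:19.2, M:25 → nearest is K
(5.3, 7) — d to each: J:17.5, K:11.9, L:9.7, M:23.5 → nearest is L
(8.8, 10.8) — d to each: J:17.8, K:12.2, L:10, M:23.8 → nearest is L
(18, 5.4) — d to each: J:6.6, K:2.4, L:10, M:9.2 → nearest is K
Tally — K:2, L:3. L captures the most (3).

L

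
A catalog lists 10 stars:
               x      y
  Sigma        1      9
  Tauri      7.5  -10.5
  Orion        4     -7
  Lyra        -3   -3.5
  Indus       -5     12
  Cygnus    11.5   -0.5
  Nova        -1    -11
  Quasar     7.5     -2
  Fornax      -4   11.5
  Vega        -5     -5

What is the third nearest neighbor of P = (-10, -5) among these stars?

Nova

Compare squared distances (the ordering matches that of the actual distances):
d²(P, Sigma) = 121 + 196 = 317
d²(P, Tauri) = 306.25 + 30.25 = 336.5
d²(P, Orion) = 196 + 4 = 200
d²(P, Lyra) = 49 + 2.25 = 51.25
d²(P, Indus) = 25 + 289 = 314
d²(P, Cygnus) = 462.25 + 20.25 = 482.5
d²(P, Nova) = 81 + 36 = 117
d²(P, Quasar) = 306.25 + 9 = 315.25
d²(P, Fornax) = 36 + 272.25 = 308.25
d²(P, Vega) = 25 + 0 = 25
Sorted ascending: Vega, Lyra, Nova, Orion, … — the third-nearest is Nova.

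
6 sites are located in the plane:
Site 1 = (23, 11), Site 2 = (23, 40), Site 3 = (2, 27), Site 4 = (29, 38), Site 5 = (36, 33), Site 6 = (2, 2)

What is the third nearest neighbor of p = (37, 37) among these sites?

Site 2

Compare squared distances (the ordering matches that of the actual distances):
d²(p, Site 1) = (37−23)² + (37−11)² = 196 + 676 = 872
d²(p, Site 2) = (37−23)² + (37−40)² = 196 + 9 = 205
d²(p, Site 3) = (37−2)² + (37−27)² = 1225 + 100 = 1325
d²(p, Site 4) = (37−29)² + (37−38)² = 64 + 1 = 65
d²(p, Site 5) = (37−36)² + (37−33)² = 1 + 16 = 17
d²(p, Site 6) = (37−2)² + (37−2)² = 1225 + 1225 = 2450
Sorted ascending: Site 5, Site 4, Site 2, Site 1, … — the third-nearest is Site 2.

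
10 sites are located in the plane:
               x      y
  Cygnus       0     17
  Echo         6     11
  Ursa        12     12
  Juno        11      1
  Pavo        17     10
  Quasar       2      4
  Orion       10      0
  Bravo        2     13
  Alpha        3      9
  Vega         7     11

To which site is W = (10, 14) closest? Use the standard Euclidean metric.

Since √ is increasing, it suffices to compare squared distances:
d²(W, Cygnus) = (10−0)² + (14−17)² = 100 + 9 = 109
d²(W, Echo) = (10−6)² + (14−11)² = 16 + 9 = 25
d²(W, Ursa) = (10−12)² + (14−12)² = 4 + 4 = 8
d²(W, Juno) = (10−11)² + (14−1)² = 1 + 169 = 170
d²(W, Pavo) = (10−17)² + (14−10)² = 49 + 16 = 65
d²(W, Quasar) = (10−2)² + (14−4)² = 64 + 100 = 164
d²(W, Orion) = (10−10)² + (14−0)² = 0 + 196 = 196
d²(W, Bravo) = (10−2)² + (14−13)² = 64 + 1 = 65
d²(W, Alpha) = (10−3)² + (14−9)² = 49 + 25 = 74
d²(W, Vega) = (10−7)² + (14−11)² = 9 + 9 = 18
Ursa is nearest.

Ursa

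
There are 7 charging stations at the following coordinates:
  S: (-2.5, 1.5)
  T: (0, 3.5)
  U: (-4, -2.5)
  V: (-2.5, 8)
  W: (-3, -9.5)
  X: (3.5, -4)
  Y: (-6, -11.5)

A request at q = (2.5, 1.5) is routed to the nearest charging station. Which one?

Squared Euclidean distances:
|qS|² = (2.5−(-2.5))² + (1.5−1.5)² = 25 + 0 = 25
|qT|² = (2.5−0)² + (1.5−3.5)² = 6.25 + 4 = 10.25
|qU|² = (2.5−(-4))² + (1.5−(-2.5))² = 42.25 + 16 = 58.25
|qV|² = (2.5−(-2.5))² + (1.5−8)² = 25 + 42.25 = 67.25
|qW|² = (2.5−(-3))² + (1.5−(-9.5))² = 30.25 + 121 = 151.25
|qX|² = (2.5−3.5)² + (1.5−(-4))² = 1 + 30.25 = 31.25
|qY|² = (2.5−(-6))² + (1.5−(-11.5))² = 72.25 + 169 = 241.25
T is nearest.

T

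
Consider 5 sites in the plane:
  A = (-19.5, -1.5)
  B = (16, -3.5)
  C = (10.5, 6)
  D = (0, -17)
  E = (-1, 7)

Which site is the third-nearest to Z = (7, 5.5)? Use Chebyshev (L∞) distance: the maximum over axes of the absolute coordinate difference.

d(Z,A) = max(26.5, 7) = 26.5
d(Z,B) = max(9, 9) = 9
d(Z,C) = max(3.5, 0.5) = 3.5
d(Z,D) = max(7, 22.5) = 22.5
d(Z,E) = max(8, 1.5) = 8
Sorted ascending: C, E, B, D, … — the third-nearest is B.

B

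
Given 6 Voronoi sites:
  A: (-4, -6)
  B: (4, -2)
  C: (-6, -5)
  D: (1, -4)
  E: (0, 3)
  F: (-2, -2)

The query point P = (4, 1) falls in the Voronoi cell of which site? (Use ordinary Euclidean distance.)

B

Compare squared distances (the ordering matches that of the actual distances):
|PA|² = (4−(-4))² + (1−(-6))² = 64 + 49 = 113
|PB|² = (4−4)² + (1−(-2))² = 0 + 9 = 9
|PC|² = (4−(-6))² + (1−(-5))² = 100 + 36 = 136
|PD|² = (4−1)² + (1−(-4))² = 9 + 25 = 34
|PE|² = (4−0)² + (1−3)² = 16 + 4 = 20
|PF|² = (4−(-2))² + (1−(-2))² = 36 + 9 = 45
Minimum is at B.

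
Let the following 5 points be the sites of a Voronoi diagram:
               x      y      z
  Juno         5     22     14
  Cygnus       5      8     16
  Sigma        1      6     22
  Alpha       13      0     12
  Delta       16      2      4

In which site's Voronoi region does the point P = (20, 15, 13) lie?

Delta

Since √ is increasing, it suffices to compare squared distances:
d²(P, Juno) = 225 + 49 + 1 = 275
d²(P, Cygnus) = 225 + 49 + 9 = 283
d²(P, Sigma) = 361 + 81 + 81 = 523
d²(P, Alpha) = 49 + 225 + 1 = 275
d²(P, Delta) = 16 + 169 + 81 = 266
Minimum is at Delta.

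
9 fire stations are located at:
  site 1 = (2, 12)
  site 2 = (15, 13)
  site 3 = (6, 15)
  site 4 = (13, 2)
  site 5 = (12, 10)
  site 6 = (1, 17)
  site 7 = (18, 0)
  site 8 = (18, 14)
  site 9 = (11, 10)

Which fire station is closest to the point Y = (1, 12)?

Squared Euclidean distances:
d²(Y, site 1) = 1 + 0 = 1
d²(Y, site 2) = 196 + 1 = 197
d²(Y, site 3) = 25 + 9 = 34
d²(Y, site 4) = 144 + 100 = 244
d²(Y, site 5) = 121 + 4 = 125
d²(Y, site 6) = 0 + 25 = 25
d²(Y, site 7) = 289 + 144 = 433
d²(Y, site 8) = 289 + 4 = 293
d²(Y, site 9) = 100 + 4 = 104
The smallest is to site 1, so Y lies in the Voronoi region of site 1.

site 1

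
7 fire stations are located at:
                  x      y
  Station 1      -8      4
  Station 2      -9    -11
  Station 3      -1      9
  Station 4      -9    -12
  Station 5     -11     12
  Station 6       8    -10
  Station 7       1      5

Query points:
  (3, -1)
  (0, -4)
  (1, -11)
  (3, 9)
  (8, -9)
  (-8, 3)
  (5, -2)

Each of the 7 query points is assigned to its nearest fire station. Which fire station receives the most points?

(3, -1) — d² to each: Station 1:146, Station 2:244, Station 3:116, Station 4:265, Station 5:365, Station 6:106, Station 7:40 → nearest is Station 7
(0, -4) — d² to each: Station 1:128, Station 2:130, Station 3:170, Station 4:145, Station 5:377, Station 6:100, Station 7:82 → nearest is Station 7
(1, -11) — d² to each: Station 1:306, Station 2:100, Station 3:404, Station 4:101, Station 5:673, Station 6:50, Station 7:256 → nearest is Station 6
(3, 9) — d² to each: Station 1:146, Station 2:544, Station 3:16, Station 4:585, Station 5:205, Station 6:386, Station 7:20 → nearest is Station 3
(8, -9) — d² to each: Station 1:425, Station 2:293, Station 3:405, Station 4:298, Station 5:802, Station 6:1, Station 7:245 → nearest is Station 6
(-8, 3) — d² to each: Station 1:1, Station 2:197, Station 3:85, Station 4:226, Station 5:90, Station 6:425, Station 7:85 → nearest is Station 1
(5, -2) — d² to each: Station 1:205, Station 2:277, Station 3:157, Station 4:296, Station 5:452, Station 6:73, Station 7:65 → nearest is Station 7
Tally — Station 1:1, Station 3:1, Station 6:2, Station 7:3. Station 7 captures the most (3).

Station 7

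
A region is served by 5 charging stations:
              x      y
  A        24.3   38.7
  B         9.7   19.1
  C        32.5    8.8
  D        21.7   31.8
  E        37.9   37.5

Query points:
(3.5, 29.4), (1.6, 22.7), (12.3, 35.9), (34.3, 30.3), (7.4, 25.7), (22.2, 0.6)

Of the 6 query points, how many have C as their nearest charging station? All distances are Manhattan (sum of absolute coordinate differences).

1

(3.5, 29.4) — d to each: A:30.1, B:16.5, C:49.6, D:20.6, E:42.5 → nearest is B
(1.6, 22.7) — d to each: A:38.7, B:11.7, C:44.8, D:29.2, E:51.1 → nearest is B
(12.3, 35.9) — d to each: A:14.8, B:19.4, C:47.3, D:13.5, E:27.2 → nearest is D
(34.3, 30.3) — d to each: A:18.4, B:35.8, C:23.3, D:14.1, E:10.8 → nearest is E
(7.4, 25.7) — d to each: A:29.9, B:8.9, C:42, D:20.4, E:42.3 → nearest is B
(22.2, 0.6) — d to each: A:40.2, B:31, C:18.5, D:31.7, E:52.6 → nearest is C
1 of the 6 points has C as nearest.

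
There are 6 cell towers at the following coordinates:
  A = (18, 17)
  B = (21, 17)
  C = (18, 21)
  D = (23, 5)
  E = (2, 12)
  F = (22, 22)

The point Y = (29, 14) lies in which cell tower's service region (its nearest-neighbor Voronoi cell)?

Since √ is increasing, it suffices to compare squared distances:
|YA|² = (29−18)² + (14−17)² = 121 + 9 = 130
|YB|² = (29−21)² + (14−17)² = 64 + 9 = 73
|YC|² = (29−18)² + (14−21)² = 121 + 49 = 170
|YD|² = (29−23)² + (14−5)² = 36 + 81 = 117
|YE|² = (29−2)² + (14−12)² = 729 + 4 = 733
|YF|² = (29−22)² + (14−22)² = 49 + 64 = 113
Minimum is at B.

B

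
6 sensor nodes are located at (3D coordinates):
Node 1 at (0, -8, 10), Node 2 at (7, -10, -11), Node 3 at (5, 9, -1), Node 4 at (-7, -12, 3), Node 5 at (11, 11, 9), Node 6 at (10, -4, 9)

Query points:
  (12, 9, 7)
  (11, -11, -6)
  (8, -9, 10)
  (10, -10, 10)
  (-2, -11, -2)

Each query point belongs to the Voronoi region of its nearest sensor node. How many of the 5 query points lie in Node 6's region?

2

(12, 9, 7) — d² to each: Node 1:442, Node 2:710, Node 3:113, Node 4:818, Node 5:9, Node 6:177 → nearest is Node 5
(11, -11, -6) — d² to each: Node 1:386, Node 2:42, Node 3:461, Node 4:406, Node 5:709, Node 6:275 → nearest is Node 2
(8, -9, 10) — d² to each: Node 1:65, Node 2:443, Node 3:454, Node 4:283, Node 5:410, Node 6:30 → nearest is Node 6
(10, -10, 10) — d² to each: Node 1:104, Node 2:450, Node 3:507, Node 4:342, Node 5:443, Node 6:37 → nearest is Node 6
(-2, -11, -2) — d² to each: Node 1:157, Node 2:163, Node 3:450, Node 4:51, Node 5:774, Node 6:314 → nearest is Node 4
2 of the 5 points have Node 6 as nearest.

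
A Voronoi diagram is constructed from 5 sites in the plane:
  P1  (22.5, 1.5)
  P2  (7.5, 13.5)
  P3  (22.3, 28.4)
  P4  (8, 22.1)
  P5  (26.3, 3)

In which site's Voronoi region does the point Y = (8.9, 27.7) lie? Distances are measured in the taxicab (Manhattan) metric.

d(Y,P1) = |8.9−22.5| + |27.7−1.5| = 13.6 + 26.2 = 39.8
d(Y,P2) = |8.9−7.5| + |27.7−13.5| = 1.4 + 14.2 = 15.6
d(Y,P3) = |8.9−22.3| + |27.7−28.4| = 13.4 + 0.7 = 14.1
d(Y,P4) = |8.9−8| + |27.7−22.1| = 0.9 + 5.6 = 6.5
d(Y,P5) = |8.9−26.3| + |27.7−3| = 17.4 + 24.7 = 42.1
The smallest is to P4, so Y lies in the Voronoi region of P4.

P4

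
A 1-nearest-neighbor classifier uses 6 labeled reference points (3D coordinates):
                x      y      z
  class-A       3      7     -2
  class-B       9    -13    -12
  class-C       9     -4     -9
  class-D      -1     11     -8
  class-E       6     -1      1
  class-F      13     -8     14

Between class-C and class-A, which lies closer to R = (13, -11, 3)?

Compare squared distances:
d²(R, class-C) = (13−9)² + (-11−(-4))² + (3−(-9))² = 16 + 49 + 144 = 209
d²(R, class-A) = (13−3)² + (-11−7)² + (3−(-2))² = 100 + 324 + 25 = 449
209 < 449, so class-C is closer.

class-C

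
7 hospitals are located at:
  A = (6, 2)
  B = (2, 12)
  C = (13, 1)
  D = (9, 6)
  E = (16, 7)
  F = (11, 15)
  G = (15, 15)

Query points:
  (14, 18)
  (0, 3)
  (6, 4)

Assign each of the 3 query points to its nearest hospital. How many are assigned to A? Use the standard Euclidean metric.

(14, 18) — d² to each: A:320, B:180, C:290, D:169, E:125, F:18, G:10 → nearest is G
(0, 3) — d² to each: A:37, B:85, C:173, D:90, E:272, F:265, G:369 → nearest is A
(6, 4) — d² to each: A:4, B:80, C:58, D:13, E:109, F:146, G:202 → nearest is A
2 of the 3 points have A as nearest.

2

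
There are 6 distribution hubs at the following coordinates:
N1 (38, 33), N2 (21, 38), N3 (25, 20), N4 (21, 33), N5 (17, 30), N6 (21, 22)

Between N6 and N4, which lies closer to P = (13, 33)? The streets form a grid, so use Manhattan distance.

d(P,N6) = |13−21| + |33−22| = 8 + 11 = 19
d(P,N4) = |13−21| + |33−33| = 8 + 0 = 8
19 > 8, so N4 is closer.

N4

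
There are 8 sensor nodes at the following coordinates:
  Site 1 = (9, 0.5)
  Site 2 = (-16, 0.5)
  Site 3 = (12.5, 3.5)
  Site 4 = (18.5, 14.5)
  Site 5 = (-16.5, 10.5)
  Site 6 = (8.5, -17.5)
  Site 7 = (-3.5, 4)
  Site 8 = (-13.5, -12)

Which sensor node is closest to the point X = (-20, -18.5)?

Site 8

Since √ is increasing, it suffices to compare squared distances:
d²(X, Site 1) = (-20−9)² + (-18.5−0.5)² = 841 + 361 = 1202
d²(X, Site 2) = (-20−(-16))² + (-18.5−0.5)² = 16 + 361 = 377
d²(X, Site 3) = (-20−12.5)² + (-18.5−3.5)² = 1056.25 + 484 = 1540.25
d²(X, Site 4) = (-20−18.5)² + (-18.5−14.5)² = 1482.25 + 1089 = 2571.25
d²(X, Site 5) = (-20−(-16.5))² + (-18.5−10.5)² = 12.25 + 841 = 853.25
d²(X, Site 6) = (-20−8.5)² + (-18.5−(-17.5))² = 812.25 + 1 = 813.25
d²(X, Site 7) = (-20−(-3.5))² + (-18.5−4)² = 272.25 + 506.25 = 778.5
d²(X, Site 8) = (-20−(-13.5))² + (-18.5−(-12))² = 42.25 + 42.25 = 84.5
The smallest is to Site 8, so X lies in the Voronoi region of Site 8.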